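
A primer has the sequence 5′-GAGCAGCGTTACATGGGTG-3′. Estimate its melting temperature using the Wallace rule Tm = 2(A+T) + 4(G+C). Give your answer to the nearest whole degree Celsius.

60°C

Base counts: A=4, T=4, G=8, C=3 (length 19).
Tm = 2·(4+4) + 4·(8+3) = 2·8 + 4·11 = 16 + 44 = 60°C.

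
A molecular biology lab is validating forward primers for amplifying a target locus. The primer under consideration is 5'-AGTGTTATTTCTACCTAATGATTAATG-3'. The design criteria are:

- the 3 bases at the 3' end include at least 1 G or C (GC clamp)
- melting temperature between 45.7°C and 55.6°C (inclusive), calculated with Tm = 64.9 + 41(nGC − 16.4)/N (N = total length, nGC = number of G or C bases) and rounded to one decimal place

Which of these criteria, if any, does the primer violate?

Meets all criteria.

Base counts: A=8, T=12, G=4, C=3 (length 27).
GC clamp: 3' end ATG has 1 G/C ✓
Tm: Tm = 64.9 + 41·(7 − 16.4)/27 = 50.6°C ✓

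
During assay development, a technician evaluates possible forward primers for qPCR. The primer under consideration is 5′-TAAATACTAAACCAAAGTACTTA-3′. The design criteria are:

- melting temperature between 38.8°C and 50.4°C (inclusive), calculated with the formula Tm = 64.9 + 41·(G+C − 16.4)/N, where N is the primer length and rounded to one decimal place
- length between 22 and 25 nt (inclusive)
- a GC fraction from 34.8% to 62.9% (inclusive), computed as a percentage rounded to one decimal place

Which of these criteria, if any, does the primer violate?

Fails: GC content.

Base counts: A=12, T=6, G=1, C=4 (length 23).
Tm: Tm = 64.9 + 41·(5 − 16.4)/23 = 44.6°C ✓
length: length 23 ✓
GC content: GC 5/23 = 21.7%, outside 34.8–62.9% ✗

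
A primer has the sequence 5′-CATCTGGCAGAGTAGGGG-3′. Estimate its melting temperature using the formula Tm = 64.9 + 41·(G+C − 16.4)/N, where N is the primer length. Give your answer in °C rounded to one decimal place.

52.6°C

Base counts: A=4, T=3, G=8, C=3; G+C = 11, N = 18.
Tm = 64.9 + 41·(11 − 16.4)/18 = 64.9 + -221.40/18 = 52.6°C.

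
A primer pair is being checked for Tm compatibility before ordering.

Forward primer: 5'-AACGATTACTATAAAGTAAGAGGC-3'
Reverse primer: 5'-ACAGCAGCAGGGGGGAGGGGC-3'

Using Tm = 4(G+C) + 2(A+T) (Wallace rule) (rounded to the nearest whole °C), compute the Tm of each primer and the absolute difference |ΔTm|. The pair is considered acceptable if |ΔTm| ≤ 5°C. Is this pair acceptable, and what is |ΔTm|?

|ΔTm| = 10°C; the pair is not acceptable.

Forward: A=11 T=5 G=5 C=3 → Tm = 2·16 + 4·8 = 64°C.
Reverse: A=5 T=0 G=12 C=4 → Tm = 2·5 + 4·16 = 74°C.
|ΔTm| = |64 − 74| = 10°C, > 5°C.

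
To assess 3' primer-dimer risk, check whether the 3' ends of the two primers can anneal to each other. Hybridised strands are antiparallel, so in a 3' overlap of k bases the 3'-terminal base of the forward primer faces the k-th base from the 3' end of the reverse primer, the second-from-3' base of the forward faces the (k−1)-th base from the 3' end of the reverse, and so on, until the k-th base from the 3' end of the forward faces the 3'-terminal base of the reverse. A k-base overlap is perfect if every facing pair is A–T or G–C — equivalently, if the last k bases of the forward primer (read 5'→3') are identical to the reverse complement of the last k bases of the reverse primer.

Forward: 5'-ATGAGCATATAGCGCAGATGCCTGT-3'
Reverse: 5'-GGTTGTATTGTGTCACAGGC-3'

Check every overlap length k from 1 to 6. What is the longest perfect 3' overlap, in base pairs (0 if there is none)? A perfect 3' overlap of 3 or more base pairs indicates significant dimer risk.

Last 6 bases (5'→3') — forward …GCCTGT, reverse …ACAGGC.
Reverse complement of the reverse primer's last 6 bases: GCCTGT; its first k bases are the reverse complement of the reverse primer's last k bases, so a perfect k-base overlap needs the forward primer's last k bases to equal them.
Comparing (forward last k vs required): k=1: T vs G ✗; k=2: GT vs GC ✗; k=3: TGT vs GCC ✗; k=4: CTGT vs GCCT ✗; k=5: CCTGT vs GCCTG ✗; k=6: GCCTGT vs GCCTGT ✓.
Only k = 6 is perfect, so the longest perfect 3' overlap is 6.

Longest perfect overlap: 6 complementary base pairs; significant dimer risk (threshold 3).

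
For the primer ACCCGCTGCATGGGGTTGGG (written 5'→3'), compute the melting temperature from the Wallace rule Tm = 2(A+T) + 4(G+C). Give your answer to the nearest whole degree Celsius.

68°C

Base counts: A=2, T=4, G=9, C=5 (length 20).
Tm = 2·(2+4) + 4·(9+5) = 2·6 + 4·14 = 12 + 56 = 68°C.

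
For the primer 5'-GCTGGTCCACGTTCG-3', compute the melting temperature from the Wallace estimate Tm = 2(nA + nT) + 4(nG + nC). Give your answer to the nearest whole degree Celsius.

50°C

Base counts: A=1, T=4, G=5, C=5 (length 15).
Tm = 2·(1+4) + 4·(5+5) = 2·5 + 4·10 = 10 + 40 = 50°C.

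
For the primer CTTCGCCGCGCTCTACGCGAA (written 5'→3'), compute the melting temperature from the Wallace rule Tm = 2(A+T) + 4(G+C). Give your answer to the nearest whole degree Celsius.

Base counts: A=3, T=4, G=5, C=9 (length 21).
Tm = 2·(3+4) + 4·(5+9) = 2·7 + 4·14 = 14 + 56 = 70°C.

70°C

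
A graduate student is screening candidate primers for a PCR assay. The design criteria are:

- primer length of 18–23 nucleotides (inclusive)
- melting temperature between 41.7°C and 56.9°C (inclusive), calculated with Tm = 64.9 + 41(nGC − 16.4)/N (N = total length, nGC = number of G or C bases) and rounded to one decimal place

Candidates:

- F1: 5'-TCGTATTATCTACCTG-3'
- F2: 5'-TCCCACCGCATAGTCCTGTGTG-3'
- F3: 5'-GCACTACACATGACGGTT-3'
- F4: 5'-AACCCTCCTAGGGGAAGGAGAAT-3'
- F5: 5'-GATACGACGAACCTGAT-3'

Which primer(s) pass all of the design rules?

F3 only.

F1 (16 nt, A=3 T=7 G=2 C=4): length 16, outside 18–23 ✗; Tm = 64.9 + 41·(6 − 16.4)/16 = 38.3°C, outside 41.7–56.9°C ✗ — fails.
F2 (22 nt, A=3 T=6 G=5 C=8): length 22 ✓; Tm = 64.9 + 41·(13 − 16.4)/22 = 58.6°C, outside 41.7–56.9°C ✗ — fails.
F3 (18 nt, A=5 T=4 G=4 C=5): length 18 ✓; Tm = 64.9 + 41·(9 − 16.4)/18 = 48.0°C ✓ — passes.
F4 (23 nt, A=8 T=3 G=7 C=5): length 23 ✓; Tm = 64.9 + 41·(12 − 16.4)/23 = 57.1°C, outside 41.7–56.9°C ✗ — fails.
F5 (17 nt, A=6 T=3 G=4 C=4): length 17, outside 18–23 ✗; Tm = 64.9 + 41·(8 − 16.4)/17 = 44.6°C ✓ — fails.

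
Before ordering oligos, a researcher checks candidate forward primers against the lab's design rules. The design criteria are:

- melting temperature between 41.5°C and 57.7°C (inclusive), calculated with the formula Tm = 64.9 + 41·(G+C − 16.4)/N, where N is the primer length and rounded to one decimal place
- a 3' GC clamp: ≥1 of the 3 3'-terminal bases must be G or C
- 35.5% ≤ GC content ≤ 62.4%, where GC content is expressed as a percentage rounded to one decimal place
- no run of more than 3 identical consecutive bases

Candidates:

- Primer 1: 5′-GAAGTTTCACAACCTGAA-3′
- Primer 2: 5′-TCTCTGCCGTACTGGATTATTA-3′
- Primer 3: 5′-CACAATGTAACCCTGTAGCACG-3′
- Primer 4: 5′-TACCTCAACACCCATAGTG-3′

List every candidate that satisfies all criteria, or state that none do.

Primer 1, Primer 3 and Primer 4.

Primer 1 (18 nt, A=7 T=4 G=3 C=4): Tm = 64.9 + 41·(7 − 16.4)/18 = 43.5°C ✓; 3' end GAA has 1 G/C ✓; GC 7/18 = 38.9% ✓; longest run = 3 ✓ — passes.
Primer 2 (22 nt, A=4 T=9 G=4 C=5): Tm = 64.9 + 41·(9 − 16.4)/22 = 51.1°C ✓; 3' end TTA has 0 G/C, need ≥1 ✗; GC 9/22 = 40.9% ✓; longest run = 2 ✓ — fails.
Primer 3 (22 nt, A=7 T=4 G=4 C=7): Tm = 64.9 + 41·(11 − 16.4)/22 = 54.8°C ✓; 3' end ACG has 2 G/C ✓; GC 11/22 = 50.0% ✓; longest run = 3 ✓ — passes.
Primer 4 (19 nt, A=6 T=4 G=2 C=7): Tm = 64.9 + 41·(9 − 16.4)/19 = 48.9°C ✓; 3' end GTG has 2 G/C ✓; GC 9/19 = 47.4% ✓; longest run = 3 ✓ — passes.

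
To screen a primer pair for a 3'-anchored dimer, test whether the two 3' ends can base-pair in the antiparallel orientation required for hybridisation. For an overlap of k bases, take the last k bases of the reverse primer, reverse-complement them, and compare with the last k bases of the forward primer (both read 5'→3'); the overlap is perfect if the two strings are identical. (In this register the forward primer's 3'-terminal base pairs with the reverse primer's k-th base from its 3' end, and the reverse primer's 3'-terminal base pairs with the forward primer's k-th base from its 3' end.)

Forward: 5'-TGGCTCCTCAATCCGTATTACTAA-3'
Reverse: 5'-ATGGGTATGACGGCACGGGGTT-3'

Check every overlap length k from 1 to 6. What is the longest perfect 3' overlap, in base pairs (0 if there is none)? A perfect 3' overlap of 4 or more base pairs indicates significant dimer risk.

Last 6 bases (5'→3') — forward …TACTAA, reverse …GGGGTT.
Reverse complement of the reverse primer's last 6 bases: AACCCC; its first k bases are the reverse complement of the reverse primer's last k bases, so a perfect k-base overlap needs the forward primer's last k bases to equal them.
Comparing (forward last k vs required): k=1: A vs A ✓; k=2: AA vs AA ✓; k=3: TAA vs AAC ✗; k=4: CTAA vs AACC ✗; k=5: ACTAA vs AACCC ✗; k=6: TACTAA vs AACCCC ✗.
Perfect overlaps at k = 1, 2; the largest is 2.

Longest perfect overlap: 2 complementary base pairs; below the dimer-risk threshold (threshold 4).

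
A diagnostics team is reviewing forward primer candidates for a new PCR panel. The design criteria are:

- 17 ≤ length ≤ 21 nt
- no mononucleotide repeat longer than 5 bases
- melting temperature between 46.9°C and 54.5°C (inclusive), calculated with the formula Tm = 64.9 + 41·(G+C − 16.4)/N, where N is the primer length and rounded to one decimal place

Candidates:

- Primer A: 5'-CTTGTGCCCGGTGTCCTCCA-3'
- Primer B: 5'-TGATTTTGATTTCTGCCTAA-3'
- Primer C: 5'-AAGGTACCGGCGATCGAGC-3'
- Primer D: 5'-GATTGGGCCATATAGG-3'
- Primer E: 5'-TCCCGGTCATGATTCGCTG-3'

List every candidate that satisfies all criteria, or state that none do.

Primer E only.

Primer A (20 nt, A=1 T=6 G=5 C=8): length 20 ✓; longest run = 3 ✓; Tm = 64.9 + 41·(13 − 16.4)/20 = 57.9°C, outside 46.9–54.5°C ✗ — fails.
Primer B (20 nt, A=4 T=10 G=3 C=3): length 20 ✓; longest run = 4 ✓; Tm = 64.9 + 41·(6 − 16.4)/20 = 43.6°C, outside 46.9–54.5°C ✗ — fails.
Primer C (19 nt, A=5 T=2 G=7 C=5): length 19 ✓; longest run = 2 ✓; Tm = 64.9 + 41·(12 − 16.4)/19 = 55.4°C, outside 46.9–54.5°C ✗ — fails.
Primer D (16 nt, A=4 T=4 G=6 C=2): length 16, outside 17–21 ✗; longest run = 3 ✓; Tm = 64.9 + 41·(8 − 16.4)/16 = 43.4°C, outside 46.9–54.5°C ✗ — fails.
Primer E (19 nt, A=2 T=6 G=5 C=6): length 19 ✓; longest run = 3 ✓; Tm = 64.9 + 41·(11 − 16.4)/19 = 53.2°C ✓ — passes.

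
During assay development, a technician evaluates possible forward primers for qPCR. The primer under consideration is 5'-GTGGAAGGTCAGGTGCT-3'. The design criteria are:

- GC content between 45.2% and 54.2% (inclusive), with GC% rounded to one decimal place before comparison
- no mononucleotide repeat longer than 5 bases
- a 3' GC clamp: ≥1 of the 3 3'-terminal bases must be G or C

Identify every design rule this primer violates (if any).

Fails: GC content.

Base counts: A=3, T=4, G=8, C=2 (length 17).
GC content: GC 10/17 = 58.8%, outside 45.2–54.2% ✗
homopolymer run: longest run = 2 ✓
GC clamp: 3' end GCT has 2 G/C ✓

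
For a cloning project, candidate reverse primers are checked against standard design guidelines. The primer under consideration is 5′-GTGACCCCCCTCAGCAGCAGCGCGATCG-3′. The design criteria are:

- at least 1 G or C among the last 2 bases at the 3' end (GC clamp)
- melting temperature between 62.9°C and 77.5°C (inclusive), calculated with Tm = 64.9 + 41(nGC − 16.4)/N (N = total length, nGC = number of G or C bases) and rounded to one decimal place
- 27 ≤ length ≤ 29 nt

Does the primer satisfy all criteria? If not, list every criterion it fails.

Meets all criteria.

Base counts: A=5, T=3, G=8, C=12 (length 28).
GC clamp: 3' end CG has 2 G/C ✓
Tm: Tm = 64.9 + 41·(20 − 16.4)/28 = 70.2°C ✓
length: length 28 ✓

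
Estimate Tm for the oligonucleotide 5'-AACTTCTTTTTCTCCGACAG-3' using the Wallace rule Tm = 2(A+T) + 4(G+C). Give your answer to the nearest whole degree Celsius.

56°C

Base counts: A=4, T=8, G=2, C=6 (length 20).
Tm = 2·(4+8) + 4·(2+6) = 2·12 + 4·8 = 24 + 32 = 56°C.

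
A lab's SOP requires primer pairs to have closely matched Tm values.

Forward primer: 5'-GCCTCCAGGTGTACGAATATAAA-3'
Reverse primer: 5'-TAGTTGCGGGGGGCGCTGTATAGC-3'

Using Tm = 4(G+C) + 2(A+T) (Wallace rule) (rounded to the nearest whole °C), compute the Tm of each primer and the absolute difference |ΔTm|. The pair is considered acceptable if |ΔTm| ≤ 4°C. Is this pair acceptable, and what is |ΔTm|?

Forward: A=8 T=5 G=5 C=5 → Tm = 2·13 + 4·10 = 66°C.
Reverse: A=3 T=6 G=11 C=4 → Tm = 2·9 + 4·15 = 78°C.
|ΔTm| = |66 − 78| = 12°C, > 4°C.

|ΔTm| = 12°C; the pair is not acceptable.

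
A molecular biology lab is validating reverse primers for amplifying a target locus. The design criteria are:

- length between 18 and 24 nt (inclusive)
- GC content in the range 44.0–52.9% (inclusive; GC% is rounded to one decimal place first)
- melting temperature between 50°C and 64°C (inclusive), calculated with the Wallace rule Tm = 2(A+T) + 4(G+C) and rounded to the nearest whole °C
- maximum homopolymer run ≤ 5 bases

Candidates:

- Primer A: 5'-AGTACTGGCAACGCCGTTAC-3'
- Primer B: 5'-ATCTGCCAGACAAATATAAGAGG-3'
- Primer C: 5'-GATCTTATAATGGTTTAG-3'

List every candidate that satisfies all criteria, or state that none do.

None of the candidates satisfy all criteria.

Primer A (20 nt, A=5 T=4 G=5 C=6): length 20 ✓; GC 11/20 = 55.0%, outside 44.0–52.9% ✗; Tm = 2·9 + 4·11 = 62°C ✓; longest run = 2 ✓ — fails.
Primer B (23 nt, A=10 T=4 G=5 C=4): length 23 ✓; GC 9/23 = 39.1%, outside 44.0–52.9% ✗; Tm = 2·14 + 4·9 = 64°C ✓; longest run = 3 ✓ — fails.
Primer C (18 nt, A=5 T=8 G=4 C=1): length 18 ✓; GC 5/18 = 27.8%, outside 44.0–52.9% ✗; Tm = 2·13 + 4·5 = 46°C, outside 50–64°C ✗; longest run = 3 ✓ — fails.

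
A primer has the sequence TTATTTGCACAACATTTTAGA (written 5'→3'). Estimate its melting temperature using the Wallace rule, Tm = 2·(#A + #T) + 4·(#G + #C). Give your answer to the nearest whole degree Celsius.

52°C

Base counts: A=7, T=9, G=2, C=3 (length 21).
Tm = 2·(7+9) + 4·(2+3) = 2·16 + 4·5 = 32 + 20 = 52°C.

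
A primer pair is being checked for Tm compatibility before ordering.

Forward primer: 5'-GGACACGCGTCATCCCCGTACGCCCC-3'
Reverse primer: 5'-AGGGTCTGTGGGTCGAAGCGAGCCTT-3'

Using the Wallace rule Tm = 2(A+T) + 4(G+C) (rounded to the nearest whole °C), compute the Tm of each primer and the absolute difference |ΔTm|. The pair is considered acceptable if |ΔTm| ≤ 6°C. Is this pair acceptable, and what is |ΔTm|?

|ΔTm| = 6°C; the pair is acceptable.

Forward: A=4 T=3 G=6 C=13 → Tm = 2·7 + 4·19 = 90°C.
Reverse: A=4 T=6 G=11 C=5 → Tm = 2·10 + 4·16 = 84°C.
|ΔTm| = |90 − 84| = 6°C, ≤ 6°C.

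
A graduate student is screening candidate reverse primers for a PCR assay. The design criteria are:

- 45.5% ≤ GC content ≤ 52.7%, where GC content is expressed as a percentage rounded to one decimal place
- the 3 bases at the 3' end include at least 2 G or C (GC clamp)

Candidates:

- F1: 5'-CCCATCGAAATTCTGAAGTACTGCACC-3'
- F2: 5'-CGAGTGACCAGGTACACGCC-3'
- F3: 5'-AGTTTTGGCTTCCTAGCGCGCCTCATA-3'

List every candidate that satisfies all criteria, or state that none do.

F1 (27 nt, A=8 T=6 G=4 C=9): GC 13/27 = 48.1% ✓; 3' end ACC has 2 G/C ✓ — passes.
F2 (20 nt, A=5 T=2 G=6 C=7): GC 13/20 = 65.0%, outside 45.5–52.7% ✗; 3' end GCC has 3 G/C ✓ — fails.
F3 (27 nt, A=4 T=9 G=6 C=8): GC 14/27 = 51.9% ✓; 3' end ATA has 0 G/C, need ≥2 ✗ — fails.

F1 only.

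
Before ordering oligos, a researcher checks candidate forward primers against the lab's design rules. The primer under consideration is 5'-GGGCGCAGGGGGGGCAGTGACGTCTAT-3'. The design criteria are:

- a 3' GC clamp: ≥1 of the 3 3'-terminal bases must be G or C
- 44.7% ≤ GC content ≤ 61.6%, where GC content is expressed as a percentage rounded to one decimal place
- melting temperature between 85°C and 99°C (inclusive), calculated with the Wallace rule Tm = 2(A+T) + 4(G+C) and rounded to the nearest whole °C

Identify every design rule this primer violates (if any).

Fails: GC clamp, GC content.

Base counts: A=4, T=4, G=14, C=5 (length 27).
GC clamp: 3' end TAT has 0 G/C, need ≥1 ✗
GC content: GC 19/27 = 70.4%, outside 44.7–61.6% ✗
Tm: Tm = 2·8 + 4·19 = 92°C ✓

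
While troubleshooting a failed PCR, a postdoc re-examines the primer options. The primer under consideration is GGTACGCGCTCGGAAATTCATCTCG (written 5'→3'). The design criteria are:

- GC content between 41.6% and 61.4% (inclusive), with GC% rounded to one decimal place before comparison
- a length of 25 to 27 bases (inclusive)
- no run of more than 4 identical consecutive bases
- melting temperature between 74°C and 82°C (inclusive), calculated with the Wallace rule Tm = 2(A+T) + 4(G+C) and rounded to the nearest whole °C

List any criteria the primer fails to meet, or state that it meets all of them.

Meets all criteria.

Base counts: A=5, T=6, G=7, C=7 (length 25).
GC content: GC 14/25 = 56.0% ✓
length: length 25 ✓
homopolymer run: longest run = 3 ✓
Tm: Tm = 2·11 + 4·14 = 78°C ✓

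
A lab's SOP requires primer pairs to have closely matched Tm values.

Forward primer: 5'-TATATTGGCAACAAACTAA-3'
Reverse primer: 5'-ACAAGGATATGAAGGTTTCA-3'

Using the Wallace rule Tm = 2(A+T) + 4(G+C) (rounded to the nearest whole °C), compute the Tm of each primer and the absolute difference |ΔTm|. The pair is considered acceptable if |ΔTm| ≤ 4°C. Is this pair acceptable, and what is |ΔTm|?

|ΔTm| = 6°C; the pair is not acceptable.

Forward: A=9 T=5 G=2 C=3 → Tm = 2·14 + 4·5 = 48°C.
Reverse: A=8 T=5 G=5 C=2 → Tm = 2·13 + 4·7 = 54°C.
|ΔTm| = |48 − 54| = 6°C, > 4°C.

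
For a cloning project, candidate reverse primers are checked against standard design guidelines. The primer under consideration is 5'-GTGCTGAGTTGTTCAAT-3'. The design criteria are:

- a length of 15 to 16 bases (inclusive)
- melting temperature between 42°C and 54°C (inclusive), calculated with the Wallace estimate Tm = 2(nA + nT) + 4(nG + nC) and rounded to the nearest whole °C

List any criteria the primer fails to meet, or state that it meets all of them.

Base counts: A=3, T=7, G=5, C=2 (length 17).
length: length 17, outside 15–16 ✗
Tm: Tm = 2·10 + 4·7 = 48°C ✓

Fails: length.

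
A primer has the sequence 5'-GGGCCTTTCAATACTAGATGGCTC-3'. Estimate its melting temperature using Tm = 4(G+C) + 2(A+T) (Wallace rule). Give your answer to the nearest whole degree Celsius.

Base counts: A=5, T=7, G=6, C=6 (length 24).
Tm = 2·(5+7) + 4·(6+6) = 2·12 + 4·12 = 24 + 48 = 72°C.

72°C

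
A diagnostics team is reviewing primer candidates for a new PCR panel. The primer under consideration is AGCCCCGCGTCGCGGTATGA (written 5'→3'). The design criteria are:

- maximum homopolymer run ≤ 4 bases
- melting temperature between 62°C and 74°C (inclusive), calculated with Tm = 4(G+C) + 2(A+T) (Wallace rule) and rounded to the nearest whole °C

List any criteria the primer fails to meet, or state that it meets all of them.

Meets all criteria.

Base counts: A=3, T=3, G=7, C=7 (length 20).
homopolymer run: longest run = 4 ✓
Tm: Tm = 2·6 + 4·14 = 68°C ✓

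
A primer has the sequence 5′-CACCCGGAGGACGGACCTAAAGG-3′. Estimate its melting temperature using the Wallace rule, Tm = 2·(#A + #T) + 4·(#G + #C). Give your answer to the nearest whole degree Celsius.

Base counts: A=7, T=1, G=8, C=7 (length 23).
Tm = 2·(7+1) + 4·(8+7) = 2·8 + 4·15 = 16 + 60 = 76°C.

76°C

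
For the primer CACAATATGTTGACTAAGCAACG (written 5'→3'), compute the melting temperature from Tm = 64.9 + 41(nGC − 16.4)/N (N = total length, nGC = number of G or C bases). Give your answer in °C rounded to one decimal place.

51.7°C

Base counts: A=9, T=5, G=4, C=5; G+C = 9, N = 23.
Tm = 64.9 + 41·(9 − 16.4)/23 = 64.9 + -303.40/23 = 51.7°C.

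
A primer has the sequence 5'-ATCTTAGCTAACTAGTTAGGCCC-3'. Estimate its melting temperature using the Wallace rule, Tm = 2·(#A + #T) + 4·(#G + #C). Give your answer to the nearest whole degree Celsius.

Base counts: A=6, T=7, G=4, C=6 (length 23).
Tm = 2·(6+7) + 4·(4+6) = 2·13 + 4·10 = 26 + 40 = 66°C.

66°C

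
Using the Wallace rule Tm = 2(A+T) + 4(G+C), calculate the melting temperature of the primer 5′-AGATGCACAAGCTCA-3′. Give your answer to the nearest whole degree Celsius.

44°C

Base counts: A=6, T=2, G=3, C=4 (length 15).
Tm = 2·(6+2) + 4·(3+4) = 2·8 + 4·7 = 16 + 28 = 44°C.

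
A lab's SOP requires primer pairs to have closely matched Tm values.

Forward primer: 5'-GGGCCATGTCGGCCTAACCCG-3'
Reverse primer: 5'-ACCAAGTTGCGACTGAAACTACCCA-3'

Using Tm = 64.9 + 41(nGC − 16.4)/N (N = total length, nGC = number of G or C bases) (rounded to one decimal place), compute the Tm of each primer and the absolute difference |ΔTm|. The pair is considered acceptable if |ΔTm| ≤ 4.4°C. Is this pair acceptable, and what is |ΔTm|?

|ΔTm| = 4.5°C; the pair is not acceptable.

Forward: G+C = 15, N = 21 → Tm = 64.9 + 41·(15 − 16.4)/21 = 62.2°C.
Reverse: G+C = 12, N = 25 → Tm = 64.9 + 41·(12 − 16.4)/25 = 57.7°C.
|ΔTm| = |62.2 − 57.7| = 4.5°C, > 4.4°C.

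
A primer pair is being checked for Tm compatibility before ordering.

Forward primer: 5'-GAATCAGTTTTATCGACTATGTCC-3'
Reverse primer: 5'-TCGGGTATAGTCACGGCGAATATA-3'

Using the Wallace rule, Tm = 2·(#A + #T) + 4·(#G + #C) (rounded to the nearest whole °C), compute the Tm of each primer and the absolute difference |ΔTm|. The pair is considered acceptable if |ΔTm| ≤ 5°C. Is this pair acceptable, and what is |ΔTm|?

|ΔTm| = 4°C; the pair is acceptable.

Forward: A=6 T=9 G=4 C=5 → Tm = 2·15 + 4·9 = 66°C.
Reverse: A=7 T=6 G=7 C=4 → Tm = 2·13 + 4·11 = 70°C.
|ΔTm| = |66 − 70| = 4°C, ≤ 5°C.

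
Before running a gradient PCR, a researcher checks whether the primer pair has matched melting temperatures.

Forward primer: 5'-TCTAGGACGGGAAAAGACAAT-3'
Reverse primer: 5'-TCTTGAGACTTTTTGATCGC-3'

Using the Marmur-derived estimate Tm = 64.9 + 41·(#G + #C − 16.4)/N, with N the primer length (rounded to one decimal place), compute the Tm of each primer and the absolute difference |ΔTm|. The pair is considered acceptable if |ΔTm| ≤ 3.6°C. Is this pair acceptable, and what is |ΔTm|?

|ΔTm| = 2.8°C; the pair is acceptable.

Forward: G+C = 9, N = 21 → Tm = 64.9 + 41·(9 − 16.4)/21 = 50.5°C.
Reverse: G+C = 8, N = 20 → Tm = 64.9 + 41·(8 − 16.4)/20 = 47.7°C.
|ΔTm| = |50.5 − 47.7| = 2.8°C, ≤ 3.6°C.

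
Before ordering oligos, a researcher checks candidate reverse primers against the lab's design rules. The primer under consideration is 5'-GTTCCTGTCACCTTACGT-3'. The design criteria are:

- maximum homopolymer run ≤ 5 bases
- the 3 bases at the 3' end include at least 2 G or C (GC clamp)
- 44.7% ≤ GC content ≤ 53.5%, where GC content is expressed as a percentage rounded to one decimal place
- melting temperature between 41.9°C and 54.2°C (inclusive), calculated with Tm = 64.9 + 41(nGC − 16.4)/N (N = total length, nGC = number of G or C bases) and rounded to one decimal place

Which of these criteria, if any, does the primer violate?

Meets all criteria.

Base counts: A=2, T=7, G=3, C=6 (length 18).
homopolymer run: longest run = 2 ✓
GC clamp: 3' end CGT has 2 G/C ✓
GC content: GC 9/18 = 50.0% ✓
Tm: Tm = 64.9 + 41·(9 − 16.4)/18 = 48.0°C ✓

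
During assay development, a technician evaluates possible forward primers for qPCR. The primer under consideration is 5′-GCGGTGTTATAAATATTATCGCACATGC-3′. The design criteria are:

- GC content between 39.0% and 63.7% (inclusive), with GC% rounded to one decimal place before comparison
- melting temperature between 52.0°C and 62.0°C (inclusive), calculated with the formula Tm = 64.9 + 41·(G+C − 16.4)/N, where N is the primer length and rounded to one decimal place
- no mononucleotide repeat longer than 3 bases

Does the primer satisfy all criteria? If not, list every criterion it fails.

Meets all criteria.

Base counts: A=8, T=9, G=6, C=5 (length 28).
GC content: GC 11/28 = 39.3% ✓
Tm: Tm = 64.9 + 41·(11 − 16.4)/28 = 57.0°C ✓
homopolymer run: longest run = 3 ✓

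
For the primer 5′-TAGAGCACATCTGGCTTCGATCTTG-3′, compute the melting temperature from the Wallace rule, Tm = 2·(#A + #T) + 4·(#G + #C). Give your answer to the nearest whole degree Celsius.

Base counts: A=5, T=8, G=6, C=6 (length 25).
Tm = 2·(5+8) + 4·(6+6) = 2·13 + 4·12 = 26 + 48 = 74°C.

74°C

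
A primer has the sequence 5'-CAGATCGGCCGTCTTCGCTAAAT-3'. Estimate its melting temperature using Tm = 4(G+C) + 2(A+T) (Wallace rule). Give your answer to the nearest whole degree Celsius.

70°C

Base counts: A=5, T=6, G=5, C=7 (length 23).
Tm = 2·(5+6) + 4·(5+7) = 2·11 + 4·12 = 22 + 48 = 70°C.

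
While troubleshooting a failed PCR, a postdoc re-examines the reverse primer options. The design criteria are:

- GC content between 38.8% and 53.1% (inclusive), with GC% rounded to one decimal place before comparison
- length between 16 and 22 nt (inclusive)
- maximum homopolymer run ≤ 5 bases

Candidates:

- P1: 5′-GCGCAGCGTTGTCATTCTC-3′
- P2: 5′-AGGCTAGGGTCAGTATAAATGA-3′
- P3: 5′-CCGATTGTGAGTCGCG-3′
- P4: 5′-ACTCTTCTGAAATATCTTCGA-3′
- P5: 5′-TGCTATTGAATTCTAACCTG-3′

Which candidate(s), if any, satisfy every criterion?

P1 (19 nt, A=2 T=6 G=5 C=6): GC 11/19 = 57.9%, outside 38.8–53.1% ✗; length 19 ✓; longest run = 2 ✓ — fails.
P2 (22 nt, A=8 T=5 G=7 C=2): GC 9/22 = 40.9% ✓; length 22 ✓; longest run = 3 ✓ — passes.
P3 (16 nt, A=2 T=4 G=6 C=4): GC 10/16 = 62.5%, outside 38.8–53.1% ✗; length 16 ✓; longest run = 2 ✓ — fails.
P4 (21 nt, A=6 T=8 G=2 C=5): GC 7/21 = 33.3%, outside 38.8–53.1% ✗; length 21 ✓; longest run = 3 ✓ — fails.
P5 (20 nt, A=5 T=8 G=3 C=4): GC 7/20 = 35.0%, outside 38.8–53.1% ✗; length 20 ✓; longest run = 2 ✓ — fails.

P2 only.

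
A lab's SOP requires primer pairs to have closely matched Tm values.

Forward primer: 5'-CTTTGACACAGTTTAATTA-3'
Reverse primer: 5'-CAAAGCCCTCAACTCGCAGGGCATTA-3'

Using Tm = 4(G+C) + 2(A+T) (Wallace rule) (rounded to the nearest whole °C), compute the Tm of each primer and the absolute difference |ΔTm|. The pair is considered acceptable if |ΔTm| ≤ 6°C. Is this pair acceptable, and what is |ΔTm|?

Forward: A=6 T=8 G=2 C=3 → Tm = 2·14 + 4·5 = 48°C.
Reverse: A=8 T=4 G=5 C=9 → Tm = 2·12 + 4·14 = 80°C.
|ΔTm| = |48 − 80| = 32°C, > 6°C.

|ΔTm| = 32°C; the pair is not acceptable.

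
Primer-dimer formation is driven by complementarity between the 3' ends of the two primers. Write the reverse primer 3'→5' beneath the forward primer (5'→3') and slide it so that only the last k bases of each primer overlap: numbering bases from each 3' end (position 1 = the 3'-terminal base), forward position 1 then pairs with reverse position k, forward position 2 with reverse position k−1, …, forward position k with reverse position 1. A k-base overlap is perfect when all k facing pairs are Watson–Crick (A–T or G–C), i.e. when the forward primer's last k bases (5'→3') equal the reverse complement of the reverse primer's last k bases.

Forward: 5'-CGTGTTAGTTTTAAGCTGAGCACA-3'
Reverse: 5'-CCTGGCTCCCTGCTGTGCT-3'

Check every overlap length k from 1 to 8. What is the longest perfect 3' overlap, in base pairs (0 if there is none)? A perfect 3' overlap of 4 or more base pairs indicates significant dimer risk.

Longest perfect overlap: 6 complementary base pairs; significant dimer risk (threshold 4).

Last 8 bases (5'→3') — forward …TGAGCACA, reverse …GCTGTGCT.
Reverse complement of the reverse primer's last 8 bases: AGCACAGC; its first k bases are the reverse complement of the reverse primer's last k bases, so a perfect k-base overlap needs the forward primer's last k bases to equal them.
Comparing (forward last k vs required): k=1: A vs A ✓; k=2: CA vs AG ✗; k=3: ACA vs AGC ✗; k=4: CACA vs AGCA ✗; k=5: GCACA vs AGCAC ✗; k=6: AGCACA vs AGCACA ✓; k=7: GAGCACA vs AGCACAG ✗; k=8: TGAGCACA vs AGCACAGC ✗.
Perfect overlaps at k = 1, 6; the largest is 6.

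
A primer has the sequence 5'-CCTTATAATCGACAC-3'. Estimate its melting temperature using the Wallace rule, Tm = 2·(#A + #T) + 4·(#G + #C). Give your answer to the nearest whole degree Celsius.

Base counts: A=5, T=4, G=1, C=5 (length 15).
Tm = 2·(5+4) + 4·(1+5) = 2·9 + 4·6 = 18 + 24 = 42°C.

42°C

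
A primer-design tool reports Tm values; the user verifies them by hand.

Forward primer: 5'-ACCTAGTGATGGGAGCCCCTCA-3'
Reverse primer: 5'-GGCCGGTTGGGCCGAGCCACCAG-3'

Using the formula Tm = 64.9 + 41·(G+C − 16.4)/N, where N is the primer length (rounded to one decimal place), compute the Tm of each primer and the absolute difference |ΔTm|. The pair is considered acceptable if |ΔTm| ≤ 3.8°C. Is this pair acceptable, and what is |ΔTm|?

|ΔTm| = 9.2°C; the pair is not acceptable.

Forward: G+C = 13, N = 22 → Tm = 64.9 + 41·(13 − 16.4)/22 = 58.6°C.
Reverse: G+C = 18, N = 23 → Tm = 64.9 + 41·(18 − 16.4)/23 = 67.8°C.
|ΔTm| = |58.6 − 67.8| = 9.2°C, > 3.8°C.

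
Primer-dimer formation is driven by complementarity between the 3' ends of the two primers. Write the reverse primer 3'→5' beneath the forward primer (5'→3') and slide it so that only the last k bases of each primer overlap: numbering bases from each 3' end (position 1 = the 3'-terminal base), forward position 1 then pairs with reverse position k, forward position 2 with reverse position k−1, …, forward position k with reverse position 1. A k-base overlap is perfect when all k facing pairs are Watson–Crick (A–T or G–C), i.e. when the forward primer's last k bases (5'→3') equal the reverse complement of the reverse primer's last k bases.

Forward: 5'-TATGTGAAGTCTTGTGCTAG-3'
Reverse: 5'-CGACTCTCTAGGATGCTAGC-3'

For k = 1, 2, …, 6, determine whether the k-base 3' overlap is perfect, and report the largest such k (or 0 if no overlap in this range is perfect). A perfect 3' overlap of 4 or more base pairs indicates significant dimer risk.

Last 6 bases (5'→3') — forward …TGCTAG, reverse …GCTAGC.
Reverse complement of the reverse primer's last 6 bases: GCTAGC; its first k bases are the reverse complement of the reverse primer's last k bases, so a perfect k-base overlap needs the forward primer's last k bases to equal them.
Comparing (forward last k vs required): k=1: G vs G ✓; k=2: AG vs GC ✗; k=3: TAG vs GCT ✗; k=4: CTAG vs GCTA ✗; k=5: GCTAG vs GCTAG ✓; k=6: TGCTAG vs GCTAGC ✗.
Perfect overlaps at k = 1, 5; the largest is 5.

Longest perfect overlap: 5 complementary base pairs; significant dimer risk (threshold 4).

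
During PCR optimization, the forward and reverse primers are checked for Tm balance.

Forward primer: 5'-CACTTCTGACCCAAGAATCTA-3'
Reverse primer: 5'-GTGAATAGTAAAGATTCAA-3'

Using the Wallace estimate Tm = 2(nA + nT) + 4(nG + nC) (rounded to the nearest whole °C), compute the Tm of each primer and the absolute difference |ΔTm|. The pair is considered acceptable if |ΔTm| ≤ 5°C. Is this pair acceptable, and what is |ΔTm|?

|ΔTm| = 12°C; the pair is not acceptable.

Forward: A=7 T=5 G=2 C=7 → Tm = 2·12 + 4·9 = 60°C.
Reverse: A=9 T=5 G=4 C=1 → Tm = 2·14 + 4·5 = 48°C.
|ΔTm| = |60 − 48| = 12°C, > 5°C.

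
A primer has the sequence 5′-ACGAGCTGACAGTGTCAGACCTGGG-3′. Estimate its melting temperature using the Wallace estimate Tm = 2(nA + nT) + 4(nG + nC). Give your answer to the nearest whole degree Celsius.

80°C

Base counts: A=6, T=4, G=9, C=6 (length 25).
Tm = 2·(6+4) + 4·(9+6) = 2·10 + 4·15 = 20 + 60 = 80°C.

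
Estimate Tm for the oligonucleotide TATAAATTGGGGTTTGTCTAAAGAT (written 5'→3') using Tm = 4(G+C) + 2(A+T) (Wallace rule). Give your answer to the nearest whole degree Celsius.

64°C

Base counts: A=8, T=10, G=6, C=1 (length 25).
Tm = 2·(8+10) + 4·(6+1) = 2·18 + 4·7 = 36 + 28 = 64°C.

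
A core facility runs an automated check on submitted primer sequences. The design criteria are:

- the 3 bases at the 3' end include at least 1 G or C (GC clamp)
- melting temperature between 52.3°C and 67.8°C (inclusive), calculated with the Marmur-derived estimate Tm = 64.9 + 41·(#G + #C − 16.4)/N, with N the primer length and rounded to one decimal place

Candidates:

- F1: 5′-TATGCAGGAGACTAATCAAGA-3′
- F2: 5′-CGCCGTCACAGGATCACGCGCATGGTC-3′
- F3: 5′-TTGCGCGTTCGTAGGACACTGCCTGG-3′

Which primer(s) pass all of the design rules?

F1 (21 nt, A=9 T=4 G=5 C=3): 3' end AGA has 1 G/C ✓; Tm = 64.9 + 41·(8 − 16.4)/21 = 48.5°C, outside 52.3–67.8°C ✗ — fails.
F2 (27 nt, A=5 T=4 G=8 C=10): 3' end GTC has 2 G/C ✓; Tm = 64.9 + 41·(18 − 16.4)/27 = 67.3°C ✓ — passes.
F3 (26 nt, A=3 T=7 G=9 C=7): 3' end TGG has 2 G/C ✓; Tm = 64.9 + 41·(16 − 16.4)/26 = 64.3°C ✓ — passes.

F2 and F3.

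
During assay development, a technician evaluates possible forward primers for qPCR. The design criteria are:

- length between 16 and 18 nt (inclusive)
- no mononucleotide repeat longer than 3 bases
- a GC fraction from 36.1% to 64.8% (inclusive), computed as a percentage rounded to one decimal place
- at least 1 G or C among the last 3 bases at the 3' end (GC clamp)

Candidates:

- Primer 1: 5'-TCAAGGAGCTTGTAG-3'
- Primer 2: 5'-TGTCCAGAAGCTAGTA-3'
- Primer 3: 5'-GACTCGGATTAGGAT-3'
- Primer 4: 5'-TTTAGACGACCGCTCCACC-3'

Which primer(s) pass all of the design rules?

Primer 1 (15 nt, A=4 T=4 G=5 C=2): length 15, outside 16–18 ✗; longest run = 2 ✓; GC 7/15 = 46.7% ✓; 3' end TAG has 1 G/C ✓ — fails.
Primer 2 (16 nt, A=5 T=4 G=4 C=3): length 16 ✓; longest run = 2 ✓; GC 7/16 = 43.8% ✓; 3' end GTA has 1 G/C ✓ — passes.
Primer 3 (15 nt, A=4 T=4 G=5 C=2): length 15, outside 16–18 ✗; longest run = 2 ✓; GC 7/15 = 46.7% ✓; 3' end GAT has 1 G/C ✓ — fails.
Primer 4 (19 nt, A=4 T=4 G=3 C=8): length 19, outside 16–18 ✗; longest run = 3 ✓; GC 11/19 = 57.9% ✓; 3' end ACC has 2 G/C ✓ — fails.

Primer 2 only.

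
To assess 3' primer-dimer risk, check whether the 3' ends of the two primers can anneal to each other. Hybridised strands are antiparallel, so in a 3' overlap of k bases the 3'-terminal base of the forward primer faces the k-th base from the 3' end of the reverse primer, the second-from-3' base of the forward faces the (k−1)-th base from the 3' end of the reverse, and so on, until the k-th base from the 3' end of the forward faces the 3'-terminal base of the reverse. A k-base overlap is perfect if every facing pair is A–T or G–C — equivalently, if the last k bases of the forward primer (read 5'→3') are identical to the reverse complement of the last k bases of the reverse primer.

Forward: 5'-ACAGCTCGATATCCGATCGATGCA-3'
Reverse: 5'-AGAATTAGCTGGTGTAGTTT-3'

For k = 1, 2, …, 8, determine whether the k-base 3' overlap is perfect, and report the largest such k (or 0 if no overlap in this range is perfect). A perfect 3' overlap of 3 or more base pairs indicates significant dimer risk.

Last 8 bases (5'→3') — forward …TCGATGCA, reverse …TGTAGTTT.
Reverse complement of the reverse primer's last 8 bases: AAACTACA; its first k bases are the reverse complement of the reverse primer's last k bases, so a perfect k-base overlap needs the forward primer's last k bases to equal them.
Comparing (forward last k vs required): k=1: A vs A ✓; k=2: CA vs AA ✗; k=3: GCA vs AAA ✗; k=4: TGCA vs AAAC ✗; k=5: ATGCA vs AAACT ✗; k=6: GATGCA vs AAACTA ✗; k=7: CGATGCA vs AAACTAC ✗; k=8: TCGATGCA vs AAACTACA ✗.
Only k = 1 is perfect, so the longest perfect 3' overlap is 1.

Longest perfect overlap: 1 complementary base pair; below the dimer-risk threshold (threshold 3).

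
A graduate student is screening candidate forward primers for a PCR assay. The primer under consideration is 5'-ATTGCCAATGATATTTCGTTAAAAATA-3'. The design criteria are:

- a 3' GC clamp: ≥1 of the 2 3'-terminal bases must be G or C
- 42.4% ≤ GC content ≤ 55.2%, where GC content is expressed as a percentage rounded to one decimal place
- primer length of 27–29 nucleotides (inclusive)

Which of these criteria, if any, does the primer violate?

Base counts: A=11, T=10, G=3, C=3 (length 27).
GC clamp: 3' end TA has 0 G/C, need ≥1 ✗
GC content: GC 6/27 = 22.2%, outside 42.4–55.2% ✗
length: length 27 ✓

Fails: GC clamp, GC content.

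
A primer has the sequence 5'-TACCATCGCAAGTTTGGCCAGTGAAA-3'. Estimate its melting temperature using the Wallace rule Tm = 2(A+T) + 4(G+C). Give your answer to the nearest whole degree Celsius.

Base counts: A=8, T=6, G=6, C=6 (length 26).
Tm = 2·(8+6) + 4·(6+6) = 2·14 + 4·12 = 28 + 48 = 76°C.

76°C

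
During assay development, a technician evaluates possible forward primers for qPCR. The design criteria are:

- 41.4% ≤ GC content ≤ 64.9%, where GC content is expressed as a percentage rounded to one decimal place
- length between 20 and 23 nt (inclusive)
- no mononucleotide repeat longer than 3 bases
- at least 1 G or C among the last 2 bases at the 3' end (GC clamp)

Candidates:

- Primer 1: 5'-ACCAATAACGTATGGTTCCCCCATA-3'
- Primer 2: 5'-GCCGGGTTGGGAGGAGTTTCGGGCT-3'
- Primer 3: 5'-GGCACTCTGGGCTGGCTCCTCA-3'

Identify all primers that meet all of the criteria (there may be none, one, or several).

Primer 1 (25 nt, A=8 T=6 G=3 C=8): GC 11/25 = 44.0% ✓; length 25, outside 20–23 ✗; longest run = 5, exceeds 3 ✗; 3' end TA has 0 G/C, need ≥1 ✗ — fails.
Primer 2 (25 nt, A=2 T=6 G=13 C=4): GC 17/25 = 68.0%, outside 41.4–64.9% ✗; length 25, outside 20–23 ✗; longest run = 3 ✓; 3' end CT has 1 G/C ✓ — fails.
Primer 3 (22 nt, A=2 T=5 G=7 C=8): GC 15/22 = 68.2%, outside 41.4–64.9% ✗; length 22 ✓; longest run = 3 ✓; 3' end CA has 1 G/C ✓ — fails.

None of the candidates satisfy all criteria.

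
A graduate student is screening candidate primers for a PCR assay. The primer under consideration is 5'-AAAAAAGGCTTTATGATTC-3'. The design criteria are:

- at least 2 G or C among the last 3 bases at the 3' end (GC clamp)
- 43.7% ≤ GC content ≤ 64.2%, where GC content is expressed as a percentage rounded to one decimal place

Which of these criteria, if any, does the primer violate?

Fails: GC clamp, GC content.

Base counts: A=8, T=6, G=3, C=2 (length 19).
GC clamp: 3' end TTC has 1 G/C, need ≥2 ✗
GC content: GC 5/19 = 26.3%, outside 43.7–64.2% ✗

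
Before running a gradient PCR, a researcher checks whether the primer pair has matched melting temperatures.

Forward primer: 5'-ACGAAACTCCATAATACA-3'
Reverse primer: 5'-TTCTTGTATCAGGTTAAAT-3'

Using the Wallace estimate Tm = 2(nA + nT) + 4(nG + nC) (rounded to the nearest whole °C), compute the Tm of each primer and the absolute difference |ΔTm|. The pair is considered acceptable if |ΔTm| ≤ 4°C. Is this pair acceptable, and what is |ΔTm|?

|ΔTm| = 0°C; the pair is acceptable.

Forward: A=9 T=3 G=1 C=5 → Tm = 2·12 + 4·6 = 48°C.
Reverse: A=5 T=9 G=3 C=2 → Tm = 2·14 + 4·5 = 48°C.
|ΔTm| = |48 − 48| = 0°C, ≤ 4°C.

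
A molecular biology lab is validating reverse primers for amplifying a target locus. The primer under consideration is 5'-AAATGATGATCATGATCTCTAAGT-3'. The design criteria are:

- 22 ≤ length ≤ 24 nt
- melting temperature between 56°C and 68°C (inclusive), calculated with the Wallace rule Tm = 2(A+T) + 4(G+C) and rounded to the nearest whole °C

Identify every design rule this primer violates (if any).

Base counts: A=9, T=8, G=4, C=3 (length 24).
length: length 24 ✓
Tm: Tm = 2·17 + 4·7 = 62°C ✓

Meets all criteria.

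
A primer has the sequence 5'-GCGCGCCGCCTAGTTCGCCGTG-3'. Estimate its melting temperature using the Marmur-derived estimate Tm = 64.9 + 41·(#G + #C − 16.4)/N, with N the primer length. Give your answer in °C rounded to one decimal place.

66.0°C

Base counts: A=1, T=4, G=8, C=9; G+C = 17, N = 22.
Tm = 64.9 + 41·(17 − 16.4)/22 = 64.9 + 24.60/22 = 66.0°C.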